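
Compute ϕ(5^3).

φ(5^3) = 5^3 − 5^2 = 125 − 25 = 100.

100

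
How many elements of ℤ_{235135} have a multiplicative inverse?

172800

First factor: 235135 = 5 · 31 · 37 · 41.
φ(5) = 5 − 1 = 4.
φ(31) = 31 − 1 = 30.
φ(37) = 37 − 1 = 36.
φ(41) = 41 − 1 = 40.
Multiply: 4 · 30 · 36 · 40 = 172800.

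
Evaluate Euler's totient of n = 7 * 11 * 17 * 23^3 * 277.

3083604480

φ(7) = 7 − 1 = 6.
φ(11) = 11 − 1 = 10.
φ(17) = 17 − 1 = 16.
φ(23^3) = 23^2·(23−1) = 529·22 = 11638.
φ(277) = 277 − 1 = 276.
Since φ is multiplicative, φ(4411669031) = 6 · 10 · 16 · 11638 · 276 = 3083604480.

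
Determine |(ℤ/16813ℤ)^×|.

14784

Prime factorization: 16813 = 17 · 23 · 43.
φ(16813) = 16813 · (1 − 1/17) · (1 − 1/23) · (1 − 1/43)
       = 16813 · 14784/16813 = 14784.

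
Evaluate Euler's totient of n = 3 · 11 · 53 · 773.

802880

φ(3) = 3 − 1 = 2.
φ(11) = 11 − 1 = 10.
φ(53) = 53 − 1 = 52.
φ(773) = 773 − 1 = 772.
φ(1351977) = 2 × 10 × 52 × 772 = 802880.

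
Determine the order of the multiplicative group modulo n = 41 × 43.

1680

φ(1763) = 1763 · (1 − 1/41) · (1 − 1/43)
       = 1763 · 1680/1763 = 1680.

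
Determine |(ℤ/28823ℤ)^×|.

28823 = 19 · 37 · 41.
φ(19) = 19 − 1 = 18.
φ(37) = 37 − 1 = 36.
φ(41) = 41 − 1 = 40.
φ(28823) = 18 × 36 × 40 = 25920.

25920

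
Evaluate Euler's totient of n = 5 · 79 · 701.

218400

φ(276895) = 276895 · (1 − 1/5) · (1 − 1/79) · (1 − 1/701)
       = 276895 · 218400/276895 = 218400.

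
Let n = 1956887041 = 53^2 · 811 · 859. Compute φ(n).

φ(53^2) = 53^1·(53−1) = 53·52 = 2756.
φ(811) = 811 − 1 = 810.
φ(859) = 859 − 1 = 858.
Since φ is multiplicative, φ(1956887041) = 2756 · 810 · 858 = 1915364880.

1915364880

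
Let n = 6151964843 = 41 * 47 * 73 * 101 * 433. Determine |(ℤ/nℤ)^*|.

5723136000

φ(41) = 41 − 1 = 40.
φ(47) = 47 − 1 = 46.
φ(73) = 73 − 1 = 72.
φ(101) = 101 − 1 = 100.
φ(433) = 433 − 1 = 432.
φ(6151964843) = 40 × 46 × 72 × 100 × 432 = 5723136000.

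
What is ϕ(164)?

80

Factor 164: 164 = 2**2 × 41.
φ(164) = 164 · (1 − 1/2) · (1 − 1/41)
       = 164 · 40/82 = 80.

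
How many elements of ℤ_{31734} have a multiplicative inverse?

10080

31734 = 2 · 3**2 · 41 · 43.
φ(31734) = 31734 · (1 − 1/2) · (1 − 1/3) · (1 − 1/41) · (1 − 1/43)
       = 31734 · 3360/10578 = 10080.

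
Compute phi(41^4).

2756840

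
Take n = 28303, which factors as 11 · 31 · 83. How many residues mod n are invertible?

φ(28303) = 28303 · (1 − 1/11) · (1 − 1/31) · (1 − 1/83)
       = 28303 · 24600/28303 = 24600.

24600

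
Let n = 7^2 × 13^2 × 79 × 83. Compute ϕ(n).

φ(54298517) = 54298517 · (1 − 1/7) · (1 − 1/13) · (1 − 1/79) · (1 − 1/83)
       = 54298517 · 460512/596687 = 41906592.

41906592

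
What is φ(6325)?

4400

6325 = 5^2 · 11 · 23.
φ(5^2) = 5^1·(5−1) = 5·4 = 20.
φ(11) = 11 − 1 = 10.
φ(23) = 23 − 1 = 22.
Multiply: 20 · 10 · 22 = 4400.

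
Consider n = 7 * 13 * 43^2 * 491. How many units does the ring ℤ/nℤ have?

φ(82615169) = 82615169 · (1 − 1/7) · (1 − 1/13) · (1 − 1/43) · (1 − 1/491)
       = 82615169 · 1481760/1921283 = 63715680.

63715680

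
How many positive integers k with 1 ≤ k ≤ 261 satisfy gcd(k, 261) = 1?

First factor: 261 = 3^2 · 29.
φ(261) = 261 · (1 − 1/3) · (1 − 1/29)
       = 261 · 56/87 = 168.

168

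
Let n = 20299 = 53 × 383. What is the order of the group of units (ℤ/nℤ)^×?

φ(20299) = 20299 · (1 − 1/53) · (1 − 1/383)
       = 20299 · 19864/20299 = 19864.

19864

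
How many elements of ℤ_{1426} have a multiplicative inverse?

660

1426 = 2 × 23 × 31.
φ(1426) = 1426 · (1 − 1/2) · (1 − 1/23) · (1 − 1/31)
       = 1426 · 660/1426 = 660.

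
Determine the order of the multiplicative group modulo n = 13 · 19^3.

77976

φ(13) = 13 − 1 = 12.
φ(19^3) = 19^2·(19−1) = 361·18 = 6498.
Since φ is multiplicative, φ(89167) = 12 · 6498 = 77976.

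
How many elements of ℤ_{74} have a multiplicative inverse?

Prime factorization: 74 = 2 · 37.
φ(2) = 2 − 1 = 1.
φ(37) = 37 − 1 = 36.
Since φ is multiplicative, φ(74) = 1 · 36 = 36.

36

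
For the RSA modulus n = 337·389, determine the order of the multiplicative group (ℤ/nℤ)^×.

130368

φ(pq) = (p−1)(q−1) = 336 · 388 = 130368.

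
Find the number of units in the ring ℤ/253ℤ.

220

Prime factorization: 253 = 11 · 23.
φ(11) = 11 − 1 = 10.
φ(23) = 23 − 1 = 22.
Since φ is multiplicative, φ(253) = 10 · 22 = 220.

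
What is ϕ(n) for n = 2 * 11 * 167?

1660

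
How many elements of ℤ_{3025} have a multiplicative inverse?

2200

3025 = 5**2 · 11**2.
φ(5^2) = 5^2 − 5^1 = 25 − 5 = 20.
φ(11^2) = 11^2 − 11^1 = 121 − 11 = 110.
Since φ is multiplicative, φ(3025) = 20 · 110 = 2200.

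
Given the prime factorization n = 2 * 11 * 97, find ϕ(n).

960

φ(2) = 2 − 1 = 1.
φ(11) = 11 − 1 = 10.
φ(97) = 97 − 1 = 96.
Multiply: 1 · 10 · 96 = 960.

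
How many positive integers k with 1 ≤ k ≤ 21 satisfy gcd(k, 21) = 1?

21 = 3 · 7.
φ(21) = 21 · (1 − 1/3) · (1 − 1/7)
       = 21 · 12/21 = 12.

12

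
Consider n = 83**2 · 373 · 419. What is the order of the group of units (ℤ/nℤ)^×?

1058305776

φ(83^2) = 83^2 − 83^1 = 6889 − 83 = 6806.
φ(373) = 373 − 1 = 372.
φ(419) = 419 − 1 = 418.
Since φ is multiplicative, φ(1076661143) = 6806 · 372 · 418 = 1058305776.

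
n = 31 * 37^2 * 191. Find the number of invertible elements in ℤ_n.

φ(31) = 31 − 1 = 30.
φ(37^2) = 37^2 − 37^1 = 1369 − 37 = 1332.
φ(191) = 191 − 1 = 190.
Since φ is multiplicative, φ(8105849) = 30 · 1332 · 190 = 7592400.

7592400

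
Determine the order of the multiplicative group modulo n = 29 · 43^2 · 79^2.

311600016

φ(334648661) = 334648661 · (1 − 1/29) · (1 − 1/43) · (1 − 1/79)
       = 334648661 · 91728/98513 = 311600016.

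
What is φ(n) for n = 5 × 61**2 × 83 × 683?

818727360

φ(5) = 5 − 1 = 4.
φ(61^2) = 61^2 − 61^1 = 3721 − 61 = 3660.
φ(83) = 83 − 1 = 82.
φ(683) = 683 − 1 = 682.
Multiply: 4 · 3660 · 82 · 682 = 818727360.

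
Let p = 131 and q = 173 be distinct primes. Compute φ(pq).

φ(n) = (p − 1)(q − 1) = (131−1)(173−1) = 130·172 = 22360.

22360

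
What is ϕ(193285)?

141120

193285 = 5 · 29 · 31 · 43.
φ(5) = 5 − 1 = 4.
φ(29) = 29 − 1 = 28.
φ(31) = 31 − 1 = 30.
φ(43) = 43 − 1 = 42.
Multiply: 4 · 28 · 30 · 42 = 141120.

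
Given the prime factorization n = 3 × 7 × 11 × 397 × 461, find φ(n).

21859200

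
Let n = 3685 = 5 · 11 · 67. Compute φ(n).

2640

φ(3685) = 3685 · (1 − 1/5) · (1 − 1/11) · (1 − 1/67)
       = 3685 · 2640/3685 = 2640.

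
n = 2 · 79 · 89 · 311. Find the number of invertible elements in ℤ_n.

φ(2) = 2 − 1 = 1.
φ(79) = 79 − 1 = 78.
φ(89) = 89 − 1 = 88.
φ(311) = 311 − 1 = 310.
Since φ is multiplicative, φ(4373282) = 1 · 78 · 88 · 310 = 2127840.

2127840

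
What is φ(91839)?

53240

91839 = 3 × 11^3 × 23.
φ(91839) = 91839 · (1 − 1/3) · (1 − 1/11) · (1 − 1/23)
       = 91839 · 440/759 = 53240.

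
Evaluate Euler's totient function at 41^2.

φ(1681) = 1681 · (1 − 1/41)
       = 1681 · 40/41 = 1640.

1640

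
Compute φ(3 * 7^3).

588

φ(1029) = 1029 · (1 − 1/3) · (1 − 1/7)
       = 1029 · 12/21 = 588.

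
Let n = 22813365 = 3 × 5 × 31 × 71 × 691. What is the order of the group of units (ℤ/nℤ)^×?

11592000

φ(3) = 3 − 1 = 2.
φ(5) = 5 − 1 = 4.
φ(31) = 31 − 1 = 30.
φ(71) = 71 − 1 = 70.
φ(691) = 691 − 1 = 690.
φ(22813365) = 2 × 4 × 30 × 70 × 690 = 11592000.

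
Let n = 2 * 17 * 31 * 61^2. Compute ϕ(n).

1756800

φ(2) = 2 − 1 = 1.
φ(17) = 17 − 1 = 16.
φ(31) = 31 − 1 = 30.
φ(61^2) = 61^2 − 61^1 = 3721 − 61 = 3660.
φ(3921934) = 1 × 16 × 30 × 3660 = 1756800.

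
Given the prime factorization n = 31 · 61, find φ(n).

1800

φ(1891) = 1891 · (1 − 1/31) · (1 − 1/61)
       = 1891 · 1800/1891 = 1800.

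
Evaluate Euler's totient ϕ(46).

First factor: 46 = 2 * 23.
φ(46) = 46 · (1 − 1/2) · (1 − 1/23)
       = 46 · 22/46 = 22.

22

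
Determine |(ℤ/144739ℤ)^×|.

110880

Prime factorization: 144739 = 7 · 23 · 29 · 31.
φ(144739) = 144739 · (1 − 1/7) · (1 − 1/23) · (1 − 1/29) · (1 − 1/31)
       = 144739 · 110880/144739 = 110880.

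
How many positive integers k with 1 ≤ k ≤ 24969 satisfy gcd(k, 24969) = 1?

Prime factorization: 24969 = 3 · 7 · 29 · 41.
φ(3) = 3 − 1 = 2.
φ(7) = 7 − 1 = 6.
φ(29) = 29 − 1 = 28.
φ(41) = 41 − 1 = 40.
φ(24969) = 2 × 6 × 28 × 40 = 13440.

13440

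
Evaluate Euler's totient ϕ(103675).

Factor 103675: 103675 = 5^2 · 11 · 13 · 29.
φ(103675) = 103675 · (1 − 1/5) · (1 − 1/11) · (1 − 1/13) · (1 − 1/29)
       = 103675 · 13440/20735 = 67200.

67200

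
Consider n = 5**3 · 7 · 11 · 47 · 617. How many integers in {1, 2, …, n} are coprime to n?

170016000

φ(279115375) = 279115375 · (1 − 1/5) · (1 − 1/7) · (1 − 1/11) · (1 − 1/47) · (1 − 1/617)
       = 279115375 · 6800640/11164615 = 170016000.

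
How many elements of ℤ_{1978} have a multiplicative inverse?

924

First factor: 1978 = 2 · 23 · 43.
φ(2) = 2 − 1 = 1.
φ(23) = 23 − 1 = 22.
φ(43) = 43 − 1 = 42.
φ(1978) = 1 × 22 × 42 = 924.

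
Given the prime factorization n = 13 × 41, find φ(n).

480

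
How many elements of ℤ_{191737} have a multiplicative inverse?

148176

Factor 191737: 191737 = 7**3 · 13 · 43.
φ(7^3) = 7^3 − 7^2 = 343 − 49 = 294.
φ(13) = 13 − 1 = 12.
φ(43) = 43 − 1 = 42.
Multiply: 294 · 12 · 42 = 148176.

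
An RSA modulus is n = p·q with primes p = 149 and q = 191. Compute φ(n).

28120

φ(n) = (p − 1)(q − 1) = (149−1)(191−1) = 148·190 = 28120.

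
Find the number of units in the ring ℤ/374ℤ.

160

Factor 374: 374 = 2 * 11 * 17.
φ(374) = 374 · (1 − 1/2) · (1 − 1/11) · (1 − 1/17)
       = 374 · 160/374 = 160.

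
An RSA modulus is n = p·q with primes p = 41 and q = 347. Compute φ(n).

φ(14227) = 14227 · (1 − 1/41) · (1 − 1/347)
       = 14227 · 13840/14227 = 13840.

13840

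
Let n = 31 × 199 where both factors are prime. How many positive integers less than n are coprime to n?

5940

φ(n) = (p − 1)(q − 1) = (31−1)(199−1) = 30·198 = 5940.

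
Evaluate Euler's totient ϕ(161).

132

Factor 161: 161 = 7 * 23.
φ(161) = 161 · (1 − 1/7) · (1 − 1/23)
       = 161 · 132/161 = 132.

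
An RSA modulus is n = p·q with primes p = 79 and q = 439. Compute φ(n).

φ(79) = 79 − 1 = 78.
φ(439) = 439 − 1 = 438.
Since φ is multiplicative, φ(34681) = 78 · 438 = 34164.

34164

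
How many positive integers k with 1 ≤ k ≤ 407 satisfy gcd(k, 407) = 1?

Prime factorization: 407 = 11 * 37.
φ(407) = 407 · (1 − 1/11) · (1 − 1/37)
       = 407 · 360/407 = 360.

360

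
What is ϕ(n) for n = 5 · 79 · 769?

239616

φ(303755) = 303755 · (1 − 1/5) · (1 − 1/79) · (1 − 1/769)
       = 303755 · 239616/303755 = 239616.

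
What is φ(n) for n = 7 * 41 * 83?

φ(7) = 7 − 1 = 6.
φ(41) = 41 − 1 = 40.
φ(83) = 83 − 1 = 82.
Multiply: 6 · 40 · 82 = 19680.

19680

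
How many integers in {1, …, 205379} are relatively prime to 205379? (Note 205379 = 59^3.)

201898

φ(59^3) = 59^3 − 59^2 = 205379 − 3481 = 201898.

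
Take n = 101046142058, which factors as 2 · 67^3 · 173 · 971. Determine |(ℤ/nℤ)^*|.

φ(101046142058) = 101046142058 · (1 − 1/2) · (1 − 1/67) · (1 − 1/173) · (1 − 1/971)
       = 101046142058 · 11011440/22509722 = 49430354160.

49430354160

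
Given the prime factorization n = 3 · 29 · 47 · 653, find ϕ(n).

φ(3) = 3 − 1 = 2.
φ(29) = 29 − 1 = 28.
φ(47) = 47 − 1 = 46.
φ(653) = 653 − 1 = 652.
Multiply: 2 · 28 · 46 · 652 = 1679552.

1679552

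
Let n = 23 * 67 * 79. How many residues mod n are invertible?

φ(121739) = 121739 · (1 − 1/23) · (1 − 1/67) · (1 − 1/79)
       = 121739 · 113256/121739 = 113256.

113256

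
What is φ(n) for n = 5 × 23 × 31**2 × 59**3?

16523332320

φ(5) = 5 − 1 = 4.
φ(23) = 23 − 1 = 22.
φ(31^2) = 31^2 − 31^1 = 961 − 31 = 930.
φ(59^3) = 59^3 − 59^2 = 205379 − 3481 = 201898.
Multiply: 4 · 22 · 930 · 201898 = 16523332320.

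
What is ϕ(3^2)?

6

φ(9) = 9 · (1 − 1/3)
       = 9 · 2/3 = 6.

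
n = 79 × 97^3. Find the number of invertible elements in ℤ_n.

70454592

φ(79) = 79 − 1 = 78.
φ(97^3) = 97^3 − 97^2 = 912673 − 9409 = 903264.
Since φ is multiplicative, φ(72101167) = 78 · 903264 = 70454592.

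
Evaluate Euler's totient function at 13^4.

φ(13^4) = 13^3·(13−1) = 2197·12 = 26364.

26364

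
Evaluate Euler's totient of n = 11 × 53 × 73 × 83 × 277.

φ(978473969) = 978473969 · (1 − 1/11) · (1 − 1/53) · (1 − 1/73) · (1 − 1/83) · (1 − 1/277)
       = 978473969 · 847342080/978473969 = 847342080.

847342080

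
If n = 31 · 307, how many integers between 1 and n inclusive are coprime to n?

φ(31) = 31 − 1 = 30.
φ(307) = 307 − 1 = 306.
Since φ is multiplicative, φ(9517) = 30 · 306 = 9180.

9180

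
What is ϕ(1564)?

704

First factor: 1564 = 2^2 · 17 · 23.
φ(2^2) = 2^1·(2−1) = 2·1 = 2.
φ(17) = 17 − 1 = 16.
φ(23) = 23 − 1 = 22.
Since φ is multiplicative, φ(1564) = 2 · 16 · 22 = 704.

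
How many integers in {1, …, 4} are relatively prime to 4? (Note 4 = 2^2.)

2

φ(2^2) = 2^1·(2−1) = 2·1 = 2.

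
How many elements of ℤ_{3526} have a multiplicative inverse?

Prime factorization: 3526 = 2 × 41 × 43.
φ(3526) = 3526 · (1 − 1/2) · (1 − 1/41) · (1 − 1/43)
       = 3526 · 1680/3526 = 1680.

1680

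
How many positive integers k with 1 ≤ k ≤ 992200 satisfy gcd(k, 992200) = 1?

352000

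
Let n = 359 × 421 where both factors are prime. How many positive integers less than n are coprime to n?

φ(151139) = 151139 · (1 − 1/359) · (1 − 1/421)
       = 151139 · 150360/151139 = 150360.

150360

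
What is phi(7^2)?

φ(49) = 49 · (1 − 1/7)
       = 49 · 6/7 = 42.

42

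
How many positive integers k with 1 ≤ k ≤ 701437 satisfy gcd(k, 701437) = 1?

580800

First factor: 701437 = 11^3 * 17 * 31.
φ(11^3) = 11^3 − 11^2 = 1331 − 121 = 1210.
φ(17) = 17 − 1 = 16.
φ(31) = 31 − 1 = 30.
φ(701437) = 1210 × 16 × 30 = 580800.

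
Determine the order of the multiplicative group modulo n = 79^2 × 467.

φ(79^2) = 79^1·(79−1) = 79·78 = 6162.
φ(467) = 467 − 1 = 466.
φ(2914547) = 6162 × 466 = 2871492.

2871492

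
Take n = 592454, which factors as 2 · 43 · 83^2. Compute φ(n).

φ(2) = 2 − 1 = 1.
φ(43) = 43 − 1 = 42.
φ(83^2) = 83^1·(83−1) = 83·82 = 6806.
φ(592454) = 1 × 42 × 6806 = 285852.

285852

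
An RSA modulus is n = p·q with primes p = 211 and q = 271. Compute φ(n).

56700

For distinct primes, φ(pq) = (p−1)(q−1) = 210 × 270 = 56700.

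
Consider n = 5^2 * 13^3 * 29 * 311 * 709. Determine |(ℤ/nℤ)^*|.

249259046400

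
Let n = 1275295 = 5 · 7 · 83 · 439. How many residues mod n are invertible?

861984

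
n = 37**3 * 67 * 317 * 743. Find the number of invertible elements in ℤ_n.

762677391168

φ(799333566781) = 799333566781 · (1 − 1/37) · (1 − 1/67) · (1 − 1/317) · (1 − 1/743)
       = 799333566781 · 557105472/583881349 = 762677391168.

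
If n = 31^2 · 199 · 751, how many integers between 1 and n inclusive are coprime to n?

138105000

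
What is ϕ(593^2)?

φ(593^2) = 593^1·(593−1) = 593·592 = 351056.

351056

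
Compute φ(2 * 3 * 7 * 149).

φ(2) = 2 − 1 = 1.
φ(3) = 3 − 1 = 2.
φ(7) = 7 − 1 = 6.
φ(149) = 149 − 1 = 148.
Since φ is multiplicative, φ(6258) = 1 · 2 · 6 · 148 = 1776.

1776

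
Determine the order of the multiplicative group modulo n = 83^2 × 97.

φ(83^2) = 83^2 − 83^1 = 6889 − 83 = 6806.
φ(97) = 97 − 1 = 96.
φ(668233) = 6806 × 96 = 653376.

653376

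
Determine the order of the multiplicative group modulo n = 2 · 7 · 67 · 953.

φ(893914) = 893914 · (1 − 1/2) · (1 − 1/7) · (1 − 1/67) · (1 − 1/953)
       = 893914 · 376992/893914 = 376992.

376992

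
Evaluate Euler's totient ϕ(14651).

11088

Prime factorization: 14651 = 7^2 · 13 · 23.
φ(14651) = 14651 · (1 − 1/7) · (1 − 1/13) · (1 − 1/23)
       = 14651 · 1584/2093 = 11088.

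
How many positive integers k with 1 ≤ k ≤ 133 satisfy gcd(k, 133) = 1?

133 = 7 · 19.
φ(7) = 7 − 1 = 6.
φ(19) = 19 − 1 = 18.
Multiply: 6 · 18 = 108.

108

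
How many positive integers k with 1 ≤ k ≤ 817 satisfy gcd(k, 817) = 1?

Factor 817: 817 = 19 * 43.
φ(817) = 817 · (1 − 1/19) · (1 − 1/43)
       = 817 · 756/817 = 756.

756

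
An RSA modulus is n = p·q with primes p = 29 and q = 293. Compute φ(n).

φ(8497) = 8497 · (1 − 1/29) · (1 − 1/293)
       = 8497 · 8176/8497 = 8176.

8176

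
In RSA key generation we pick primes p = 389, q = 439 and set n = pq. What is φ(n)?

169944

For distinct primes, φ(pq) = (p−1)(q−1) = 388 × 438 = 169944.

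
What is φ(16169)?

Prime factorization: 16169 = 19 · 23 · 37.
φ(19) = 19 − 1 = 18.
φ(23) = 23 − 1 = 22.
φ(37) = 37 − 1 = 36.
Since φ is multiplicative, φ(16169) = 18 · 22 · 36 = 14256.

14256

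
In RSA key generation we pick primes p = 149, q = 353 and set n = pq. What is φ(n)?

52096

φ(pq) = (p−1)(q−1) = 148 · 352 = 52096.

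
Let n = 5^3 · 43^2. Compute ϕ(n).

φ(5^3) = 5^2·(5−1) = 25·4 = 100.
φ(43^2) = 43^1·(43−1) = 43·42 = 1806.
Multiply: 100 · 1806 = 180600.

180600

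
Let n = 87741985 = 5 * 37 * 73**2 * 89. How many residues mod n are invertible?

φ(5) = 5 − 1 = 4.
φ(37) = 37 − 1 = 36.
φ(73^2) = 73^2 − 73^1 = 5329 − 73 = 5256.
φ(89) = 89 − 1 = 88.
Since φ is multiplicative, φ(87741985) = 4 · 36 · 5256 · 88 = 66604032.

66604032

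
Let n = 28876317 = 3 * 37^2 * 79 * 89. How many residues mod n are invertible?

18285696

φ(3) = 3 − 1 = 2.
φ(37^2) = 37^1·(37−1) = 37·36 = 1332.
φ(79) = 79 − 1 = 78.
φ(89) = 89 − 1 = 88.
φ(28876317) = 2 × 1332 × 78 × 88 = 18285696.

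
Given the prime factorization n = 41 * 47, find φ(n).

φ(41) = 41 − 1 = 40.
φ(47) = 47 − 1 = 46.
Since φ is multiplicative, φ(1927) = 40 · 46 = 1840.

1840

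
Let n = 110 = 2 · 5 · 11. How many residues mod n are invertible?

φ(110) = 110 · (1 − 1/2) · (1 − 1/5) · (1 − 1/11)
       = 110 · 40/110 = 40.

40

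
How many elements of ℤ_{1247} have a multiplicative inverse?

1247 = 29 · 43.
φ(1247) = 1247 · (1 − 1/29) · (1 − 1/43)
       = 1247 · 1176/1247 = 1176.

1176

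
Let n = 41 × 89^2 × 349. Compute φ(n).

φ(41) = 41 − 1 = 40.
φ(89^2) = 89^1·(89−1) = 89·88 = 7832.
φ(349) = 349 − 1 = 348.
φ(113341589) = 40 × 7832 × 348 = 109021440.

109021440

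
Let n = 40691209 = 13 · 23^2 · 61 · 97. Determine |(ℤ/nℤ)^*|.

34974720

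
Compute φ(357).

192

Prime factorization: 357 = 3 · 7 · 17.
φ(357) = 357 · (1 − 1/3) · (1 − 1/7) · (1 − 1/17)
       = 357 · 192/357 = 192.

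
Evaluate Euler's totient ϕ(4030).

Prime factorization: 4030 = 2 × 5 × 13 × 31.
φ(4030) = 4030 · (1 − 1/2) · (1 − 1/5) · (1 − 1/13) · (1 − 1/31)
       = 4030 · 1440/4030 = 1440.

1440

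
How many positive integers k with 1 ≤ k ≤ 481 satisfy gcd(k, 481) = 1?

432

481 = 13 · 37.
φ(13) = 13 − 1 = 12.
φ(37) = 37 − 1 = 36.
Multiply: 12 · 36 = 432.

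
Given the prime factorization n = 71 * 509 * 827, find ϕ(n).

φ(29886953) = 29886953 · (1 − 1/71) · (1 − 1/509) · (1 − 1/827)
       = 29886953 · 29372560/29886953 = 29372560.

29372560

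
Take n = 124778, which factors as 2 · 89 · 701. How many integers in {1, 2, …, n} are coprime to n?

φ(2) = 2 − 1 = 1.
φ(89) = 89 − 1 = 88.
φ(701) = 701 − 1 = 700.
Since φ is multiplicative, φ(124778) = 1 · 88 · 700 = 61600.

61600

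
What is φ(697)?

640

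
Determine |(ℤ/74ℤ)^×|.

First factor: 74 = 2 × 37.
φ(2) = 2 − 1 = 1.
φ(37) = 37 − 1 = 36.
φ(74) = 1 × 36 = 36.

36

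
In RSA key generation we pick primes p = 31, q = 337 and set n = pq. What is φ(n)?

10080

φ(pq) = (p−1)(q−1) = 30 · 336 = 10080.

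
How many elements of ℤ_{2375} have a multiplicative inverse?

2375 = 5**3 × 19.
φ(2375) = 2375 · (1 − 1/5) · (1 − 1/19)
       = 2375 · 72/95 = 1800.

1800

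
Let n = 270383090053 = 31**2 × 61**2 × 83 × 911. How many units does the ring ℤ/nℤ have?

253991556000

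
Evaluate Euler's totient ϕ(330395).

330395 = 5 · 13^2 · 17 · 23.
φ(5) = 5 − 1 = 4.
φ(13^2) = 13^2 − 13^1 = 169 − 13 = 156.
φ(17) = 17 − 1 = 16.
φ(23) = 23 − 1 = 22.
Multiply: 4 · 156 · 16 · 22 = 219648.

219648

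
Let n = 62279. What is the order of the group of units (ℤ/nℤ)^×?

50400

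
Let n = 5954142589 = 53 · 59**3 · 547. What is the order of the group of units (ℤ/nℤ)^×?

5732288016

φ(53) = 53 − 1 = 52.
φ(59^3) = 59^2·(59−1) = 3481·58 = 201898.
φ(547) = 547 − 1 = 546.
Since φ is multiplicative, φ(5954142589) = 52 · 201898 · 546 = 5732288016.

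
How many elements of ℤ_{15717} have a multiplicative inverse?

Factor 15717: 15717 = 3 * 13^2 * 31.
φ(3) = 3 − 1 = 2.
φ(13^2) = 13^2 − 13^1 = 169 − 13 = 156.
φ(31) = 31 − 1 = 30.
Multiply: 2 · 156 · 30 = 9360.

9360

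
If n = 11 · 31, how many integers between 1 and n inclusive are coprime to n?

φ(11) = 11 − 1 = 10.
φ(31) = 31 − 1 = 30.
Since φ is multiplicative, φ(341) = 10 · 30 = 300.

300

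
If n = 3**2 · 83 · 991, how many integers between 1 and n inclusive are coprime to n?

φ(3^2) = 3^2 − 3^1 = 9 − 3 = 6.
φ(83) = 83 − 1 = 82.
φ(991) = 991 − 1 = 990.
φ(740277) = 6 × 82 × 990 = 487080.

487080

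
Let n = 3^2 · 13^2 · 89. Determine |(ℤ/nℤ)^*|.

82368

φ(135369) = 135369 · (1 − 1/3) · (1 − 1/13) · (1 − 1/89)
       = 135369 · 2112/3471 = 82368.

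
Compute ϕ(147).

84

First factor: 147 = 3 · 7^2.
φ(147) = 147 · (1 − 1/3) · (1 − 1/7)
       = 147 · 12/21 = 84.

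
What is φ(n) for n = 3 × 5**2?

40

φ(3) = 3 − 1 = 2.
φ(5^2) = 5^2 − 5^1 = 25 − 5 = 20.
Since φ is multiplicative, φ(75) = 2 · 20 = 40.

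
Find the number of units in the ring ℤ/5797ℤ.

4800

5797 = 11 × 17 × 31.
φ(5797) = 5797 · (1 − 1/11) · (1 − 1/17) · (1 − 1/31)
       = 5797 · 4800/5797 = 4800.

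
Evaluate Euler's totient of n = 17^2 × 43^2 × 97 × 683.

φ(17^2) = 17^2 − 17^1 = 289 − 17 = 272.
φ(43^2) = 43^1·(43−1) = 43·42 = 1806.
φ(97) = 97 − 1 = 96.
φ(683) = 683 − 1 = 682.
φ(35401950611) = 272 × 1806 × 96 × 682 = 32161941504.

32161941504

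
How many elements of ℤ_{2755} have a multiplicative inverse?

2016

Prime factorization: 2755 = 5 · 19 · 29.
φ(2755) = 2755 · (1 − 1/5) · (1 − 1/19) · (1 − 1/29)
       = 2755 · 2016/2755 = 2016.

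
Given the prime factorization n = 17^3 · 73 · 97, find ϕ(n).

φ(34788953) = 34788953 · (1 − 1/17) · (1 − 1/73) · (1 − 1/97)
       = 34788953 · 110592/120377 = 31961088.

31961088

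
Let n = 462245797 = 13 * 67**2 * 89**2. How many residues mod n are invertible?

415597248

φ(13) = 13 − 1 = 12.
φ(67^2) = 67^2 − 67^1 = 4489 − 67 = 4422.
φ(89^2) = 89^2 − 89^1 = 7921 − 89 = 7832.
Since φ is multiplicative, φ(462245797) = 12 · 4422 · 7832 = 415597248.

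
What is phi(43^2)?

1806

φ(1849) = 1849 · (1 − 1/43)
       = 1849 · 42/43 = 1806.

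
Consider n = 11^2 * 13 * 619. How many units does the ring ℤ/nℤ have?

815760

φ(11^2) = 11^2 − 11^1 = 121 − 11 = 110.
φ(13) = 13 − 1 = 12.
φ(619) = 619 − 1 = 618.
Multiply: 110 · 12 · 618 = 815760.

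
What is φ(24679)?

Factor 24679: 24679 = 23 × 29 × 37.
φ(24679) = 24679 · (1 − 1/23) · (1 − 1/29) · (1 − 1/37)
       = 24679 · 22176/24679 = 22176.

22176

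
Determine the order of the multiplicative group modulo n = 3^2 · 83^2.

40836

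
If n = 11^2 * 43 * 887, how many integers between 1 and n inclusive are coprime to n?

4093320

φ(11^2) = 11^1·(11−1) = 11·10 = 110.
φ(43) = 43 − 1 = 42.
φ(887) = 887 − 1 = 886.
Since φ is multiplicative, φ(4615061) = 110 · 42 · 886 = 4093320.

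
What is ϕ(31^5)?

27705630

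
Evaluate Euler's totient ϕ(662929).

662929 = 19 · 23 · 37 · 41.
φ(19) = 19 − 1 = 18.
φ(23) = 23 − 1 = 22.
φ(37) = 37 − 1 = 36.
φ(41) = 41 − 1 = 40.
Multiply: 18 · 22 · 36 · 40 = 570240.

570240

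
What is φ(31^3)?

φ(31^3) = 31^2·(31−1) = 961·30 = 28830.

28830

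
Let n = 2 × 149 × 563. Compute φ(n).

83176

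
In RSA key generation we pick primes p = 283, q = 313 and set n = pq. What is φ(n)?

φ(pq) = (p−1)(q−1) = 282 · 312 = 87984.

87984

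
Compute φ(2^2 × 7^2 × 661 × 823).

45571680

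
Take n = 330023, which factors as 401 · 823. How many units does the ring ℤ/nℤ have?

328800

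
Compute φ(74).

Factor 74: 74 = 2 * 37.
φ(2) = 2 − 1 = 1.
φ(37) = 37 − 1 = 36.
φ(74) = 1 × 36 = 36.

36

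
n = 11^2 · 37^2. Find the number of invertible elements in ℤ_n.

φ(11^2) = 11^2 − 11^1 = 121 − 11 = 110.
φ(37^2) = 37^1·(37−1) = 37·36 = 1332.
Multiply: 110 · 1332 = 146520.

146520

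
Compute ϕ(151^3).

φ(3442951) = 3442951 · (1 − 1/151)
       = 3442951 · 150/151 = 3420150.

3420150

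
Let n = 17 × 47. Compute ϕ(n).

736

φ(799) = 799 · (1 − 1/17) · (1 − 1/47)
       = 799 · 736/799 = 736.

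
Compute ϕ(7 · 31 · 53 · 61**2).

φ(42795221) = 42795221 · (1 − 1/7) · (1 − 1/31) · (1 − 1/53) · (1 − 1/61)
       = 42795221 · 561600/701561 = 34257600.

34257600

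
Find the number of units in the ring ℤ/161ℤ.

132

First factor: 161 = 7 · 23.
φ(161) = 161 · (1 − 1/7) · (1 − 1/23)
       = 161 · 132/161 = 132.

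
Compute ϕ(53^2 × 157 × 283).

φ(53^2) = 53^1·(53−1) = 53·52 = 2756.
φ(157) = 157 − 1 = 156.
φ(283) = 283 − 1 = 282.
φ(124806679) = 2756 × 156 × 282 = 121241952.

121241952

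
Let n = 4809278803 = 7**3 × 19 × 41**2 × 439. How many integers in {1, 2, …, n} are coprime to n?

φ(4809278803) = 4809278803 · (1 − 1/7) · (1 − 1/19) · (1 − 1/41) · (1 − 1/439)
       = 4809278803 · 1892160/2393867 = 3801349440.

3801349440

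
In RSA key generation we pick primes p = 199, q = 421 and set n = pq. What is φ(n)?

φ(83779) = 83779 · (1 − 1/199) · (1 − 1/421)
       = 83779 · 83160/83779 = 83160.

83160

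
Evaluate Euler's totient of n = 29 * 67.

φ(1943) = 1943 · (1 − 1/29) · (1 − 1/67)
       = 1943 · 1848/1943 = 1848.

1848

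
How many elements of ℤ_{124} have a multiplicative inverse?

124 = 2^2 * 31.
φ(2^2) = 2^1·(2−1) = 2·1 = 2.
φ(31) = 31 − 1 = 30.
Since φ is multiplicative, φ(124) = 2 · 30 = 60.

60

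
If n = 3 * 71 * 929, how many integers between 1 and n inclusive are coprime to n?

129920

φ(3) = 3 − 1 = 2.
φ(71) = 71 − 1 = 70.
φ(929) = 929 − 1 = 928.
Multiply: 2 · 70 · 928 = 129920.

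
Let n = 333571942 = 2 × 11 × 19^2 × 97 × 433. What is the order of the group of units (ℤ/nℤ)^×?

141834240

φ(333571942) = 333571942 · (1 − 1/2) · (1 − 1/11) · (1 − 1/19) · (1 − 1/97) · (1 − 1/433)
       = 333571942 · 7464960/17556418 = 141834240.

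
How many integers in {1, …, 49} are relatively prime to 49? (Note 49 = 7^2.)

42

φ(7^2) = 7^1·(7−1) = 7·6 = 42.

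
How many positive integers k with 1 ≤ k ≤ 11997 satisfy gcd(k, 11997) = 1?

7560

Factor 11997: 11997 = 3^2 * 31 * 43.
φ(11997) = 11997 · (1 − 1/3) · (1 − 1/31) · (1 − 1/43)
       = 11997 · 2520/3999 = 7560.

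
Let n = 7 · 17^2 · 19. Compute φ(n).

φ(38437) = 38437 · (1 − 1/7) · (1 − 1/17) · (1 − 1/19)
       = 38437 · 1728/2261 = 29376.

29376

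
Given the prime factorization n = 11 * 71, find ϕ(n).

φ(11) = 11 − 1 = 10.
φ(71) = 71 − 1 = 70.
φ(781) = 10 × 70 = 700.

700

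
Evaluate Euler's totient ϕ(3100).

1200

3100 = 2**2 · 5**2 · 31.
φ(3100) = 3100 · (1 − 1/2) · (1 − 1/5) · (1 − 1/31)
       = 3100 · 120/310 = 1200.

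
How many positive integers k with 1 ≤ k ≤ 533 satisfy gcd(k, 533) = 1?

480

533 = 13 · 41.
φ(533) = 533 · (1 − 1/13) · (1 − 1/41)
       = 533 · 480/533 = 480.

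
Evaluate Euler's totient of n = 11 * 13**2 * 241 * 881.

φ(394704739) = 394704739 · (1 − 1/11) · (1 − 1/13) · (1 − 1/241) · (1 − 1/881)
       = 394704739 · 25344000/30361903 = 329472000.

329472000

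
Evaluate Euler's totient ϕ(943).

880

943 = 23 · 41.
φ(23) = 23 − 1 = 22.
φ(41) = 41 − 1 = 40.
φ(943) = 22 × 40 = 880.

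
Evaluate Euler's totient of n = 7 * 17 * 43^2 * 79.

13523328

φ(7) = 7 − 1 = 6.
φ(17) = 17 − 1 = 16.
φ(43^2) = 43^1·(43−1) = 43·42 = 1806.
φ(79) = 79 − 1 = 78.
φ(17382449) = 6 × 16 × 1806 × 78 = 13523328.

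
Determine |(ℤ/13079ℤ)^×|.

Factor 13079: 13079 = 11 * 29 * 41.
φ(13079) = 13079 · (1 − 1/11) · (1 − 1/29) · (1 − 1/41)
       = 13079 · 11200/13079 = 11200.

11200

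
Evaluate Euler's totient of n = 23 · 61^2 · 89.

φ(23) = 23 − 1 = 22.
φ(61^2) = 61^1·(61−1) = 61·60 = 3660.
φ(89) = 89 − 1 = 88.
Since φ is multiplicative, φ(7616887) = 22 · 3660 · 88 = 7085760.

7085760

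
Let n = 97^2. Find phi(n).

φ(97^2) = 97^1·(97−1) = 97·96 = 9312.

9312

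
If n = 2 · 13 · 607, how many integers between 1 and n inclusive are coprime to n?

7272

φ(15782) = 15782 · (1 − 1/2) · (1 − 1/13) · (1 − 1/607)
       = 15782 · 7272/15782 = 7272.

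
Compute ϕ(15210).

3744

First factor: 15210 = 2 * 3^2 * 5 * 13^2.
φ(2) = 2 − 1 = 1.
φ(3^2) = 3^2 − 3^1 = 9 − 3 = 6.
φ(5) = 5 − 1 = 4.
φ(13^2) = 13^2 − 13^1 = 169 − 13 = 156.
φ(15210) = 1 × 6 × 4 × 156 = 3744.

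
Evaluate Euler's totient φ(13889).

12096

First factor: 13889 = 17 * 19 * 43.
φ(17) = 17 − 1 = 16.
φ(19) = 19 − 1 = 18.
φ(43) = 43 − 1 = 42.
φ(13889) = 16 × 18 × 42 = 12096.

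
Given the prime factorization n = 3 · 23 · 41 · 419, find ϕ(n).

735680

φ(3) = 3 − 1 = 2.
φ(23) = 23 − 1 = 22.
φ(41) = 41 − 1 = 40.
φ(419) = 419 − 1 = 418.
Since φ is multiplicative, φ(1185351) = 2 · 22 · 40 · 418 = 735680.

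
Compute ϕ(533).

480

Factor 533: 533 = 13 · 41.
φ(533) = 533 · (1 − 1/13) · (1 − 1/41)
       = 533 · 480/533 = 480.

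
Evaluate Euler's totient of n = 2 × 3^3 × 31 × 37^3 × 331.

φ(2) = 2 − 1 = 1.
φ(3^3) = 3^2·(3−1) = 9·2 = 18.
φ(31) = 31 − 1 = 30.
φ(37^3) = 37^2·(37−1) = 1369·36 = 49284.
φ(331) = 331 − 1 = 330.
Multiply: 1 · 18 · 30 · 49284 · 330 = 8782408800.

8782408800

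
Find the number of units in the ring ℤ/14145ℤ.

7040

Prime factorization: 14145 = 3 * 5 * 23 * 41.
φ(14145) = 14145 · (1 − 1/3) · (1 − 1/5) · (1 − 1/23) · (1 − 1/41)
       = 14145 · 7040/14145 = 7040.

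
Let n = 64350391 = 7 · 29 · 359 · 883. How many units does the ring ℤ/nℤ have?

53047008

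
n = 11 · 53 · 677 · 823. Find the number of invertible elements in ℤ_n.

288949440

φ(11) = 11 − 1 = 10.
φ(53) = 53 − 1 = 52.
φ(677) = 677 − 1 = 676.
φ(823) = 823 − 1 = 822.
φ(324830693) = 10 × 52 × 676 × 822 = 288949440.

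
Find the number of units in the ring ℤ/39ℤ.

Prime factorization: 39 = 3 · 13.
φ(3) = 3 − 1 = 2.
φ(13) = 13 − 1 = 12.
φ(39) = 2 × 12 = 24.

24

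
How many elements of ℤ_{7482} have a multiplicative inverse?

2352

7482 = 2 * 3 * 29 * 43.
φ(2) = 2 − 1 = 1.
φ(3) = 3 − 1 = 2.
φ(29) = 29 − 1 = 28.
φ(43) = 43 − 1 = 42.
Since φ is multiplicative, φ(7482) = 1 · 2 · 28 · 42 = 2352.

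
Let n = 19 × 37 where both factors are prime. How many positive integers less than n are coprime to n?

648

φ(n) = (p − 1)(q − 1) = (19−1)(37−1) = 18·36 = 648.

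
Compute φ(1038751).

790272

First factor: 1038751 = 7**2 × 17 × 29 × 43.
φ(7^2) = 7^2 − 7^1 = 49 − 7 = 42.
φ(17) = 17 − 1 = 16.
φ(29) = 29 − 1 = 28.
φ(43) = 43 − 1 = 42.
Since φ is multiplicative, φ(1038751) = 42 · 16 · 28 · 42 = 790272.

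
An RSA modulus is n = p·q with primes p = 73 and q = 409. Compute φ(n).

29376

φ(n) = (p − 1)(q − 1) = (73−1)(409−1) = 72·408 = 29376.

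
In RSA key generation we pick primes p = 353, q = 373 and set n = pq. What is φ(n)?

φ(n) = (p − 1)(q − 1) = (353−1)(373−1) = 352·372 = 130944.

130944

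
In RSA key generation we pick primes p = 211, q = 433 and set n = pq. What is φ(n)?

90720

φ(n) = (p − 1)(q − 1) = (211−1)(433−1) = 210·432 = 90720.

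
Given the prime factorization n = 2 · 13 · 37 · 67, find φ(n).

φ(2) = 2 − 1 = 1.
φ(13) = 13 − 1 = 12.
φ(37) = 37 − 1 = 36.
φ(67) = 67 − 1 = 66.
φ(64454) = 1 × 12 × 36 × 66 = 28512.

28512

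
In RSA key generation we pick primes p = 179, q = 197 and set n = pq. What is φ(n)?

34888

φ(179) = 179 − 1 = 178.
φ(197) = 197 − 1 = 196.
φ(35263) = 178 × 196 = 34888.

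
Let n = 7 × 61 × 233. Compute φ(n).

83520

φ(99491) = 99491 · (1 − 1/7) · (1 − 1/61) · (1 − 1/233)
       = 99491 · 83520/99491 = 83520.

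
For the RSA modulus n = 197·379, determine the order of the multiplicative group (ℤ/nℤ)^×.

φ(n) = (p − 1)(q − 1) = (197−1)(379−1) = 196·378 = 74088.

74088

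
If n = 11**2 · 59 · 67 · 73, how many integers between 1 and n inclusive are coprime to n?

30317760

φ(11^2) = 11^1·(11−1) = 11·10 = 110.
φ(59) = 59 − 1 = 58.
φ(67) = 67 − 1 = 66.
φ(73) = 73 − 1 = 72.
Since φ is multiplicative, φ(34916849) = 110 · 58 · 66 · 72 = 30317760.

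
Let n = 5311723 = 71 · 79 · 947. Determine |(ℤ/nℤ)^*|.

φ(5311723) = 5311723 · (1 − 1/71) · (1 − 1/79) · (1 − 1/947)
       = 5311723 · 5165160/5311723 = 5165160.

5165160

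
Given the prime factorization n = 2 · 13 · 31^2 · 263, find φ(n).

2923920

φ(2) = 2 − 1 = 1.
φ(13) = 13 − 1 = 12.
φ(31^2) = 31^1·(31−1) = 31·30 = 930.
φ(263) = 263 − 1 = 262.
Since φ is multiplicative, φ(6571318) = 1 · 12 · 930 · 262 = 2923920.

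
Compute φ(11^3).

1210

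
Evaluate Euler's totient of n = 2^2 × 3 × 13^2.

φ(2028) = 2028 · (1 − 1/2) · (1 − 1/3) · (1 − 1/13)
       = 2028 · 24/78 = 624.

624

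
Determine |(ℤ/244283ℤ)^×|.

First factor: 244283 = 13 · 19 · 23 · 43.
φ(13) = 13 − 1 = 12.
φ(19) = 19 − 1 = 18.
φ(23) = 23 − 1 = 22.
φ(43) = 43 − 1 = 42.
Since φ is multiplicative, φ(244283) = 12 · 18 · 22 · 42 = 199584.

199584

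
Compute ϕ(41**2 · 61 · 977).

96038400

φ(100182557) = 100182557 · (1 − 1/41) · (1 − 1/61) · (1 − 1/977)
       = 100182557 · 2342400/2443477 = 96038400.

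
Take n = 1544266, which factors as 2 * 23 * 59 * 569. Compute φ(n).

724768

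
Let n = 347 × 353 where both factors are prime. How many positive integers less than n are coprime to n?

φ(n) = (p − 1)(q − 1) = (347−1)(353−1) = 346·352 = 121792.

121792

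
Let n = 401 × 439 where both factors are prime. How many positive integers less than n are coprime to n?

175200

φ(pq) = (p−1)(q−1) = 400 · 438 = 175200.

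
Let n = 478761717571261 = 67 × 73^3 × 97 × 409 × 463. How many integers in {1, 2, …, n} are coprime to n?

φ(478761717571261) = 478761717571261 · (1 − 1/67) · (1 − 1/73) · (1 − 1/97) · (1 − 1/409) · (1 − 1/463)
       = 478761717571261 · 85990367232/89840817709 = 458242666979328.

458242666979328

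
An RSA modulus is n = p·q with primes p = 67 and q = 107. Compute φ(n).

φ(pq) = (p−1)(q−1) = 66 · 106 = 6996.

6996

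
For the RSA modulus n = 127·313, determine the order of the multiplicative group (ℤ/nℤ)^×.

For distinct primes, φ(pq) = (p−1)(q−1) = 126 × 312 = 39312.

39312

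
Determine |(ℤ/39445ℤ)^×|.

39445 = 5 × 7^3 × 23.
φ(39445) = 39445 · (1 − 1/5) · (1 − 1/7) · (1 − 1/23)
       = 39445 · 528/805 = 25872.

25872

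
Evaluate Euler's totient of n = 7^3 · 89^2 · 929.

φ(7^3) = 7^3 − 7^2 = 343 − 49 = 294.
φ(89^2) = 89^2 − 89^1 = 7921 − 89 = 7832.
φ(929) = 929 − 1 = 928.
Since φ is multiplicative, φ(2524002887) = 294 · 7832 · 928 = 2136820224.

2136820224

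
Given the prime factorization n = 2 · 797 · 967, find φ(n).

φ(1541398) = 1541398 · (1 − 1/2) · (1 − 1/797) · (1 − 1/967)
       = 1541398 · 768936/1541398 = 768936.

768936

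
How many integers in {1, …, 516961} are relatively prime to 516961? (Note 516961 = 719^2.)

φ(719^2) = 719^2 − 719^1 = 516961 − 719 = 516242.

516242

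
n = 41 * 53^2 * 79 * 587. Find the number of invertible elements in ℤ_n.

5038849920

φ(41) = 41 − 1 = 40.
φ(53^2) = 53^2 − 53^1 = 2809 − 53 = 2756.
φ(79) = 79 − 1 = 78.
φ(587) = 587 − 1 = 586.
Since φ is multiplicative, φ(5340732037) = 40 · 2756 · 78 · 586 = 5038849920.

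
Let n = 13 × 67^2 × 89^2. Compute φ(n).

φ(13) = 13 − 1 = 12.
φ(67^2) = 67^2 − 67^1 = 4489 − 67 = 4422.
φ(89^2) = 89^2 − 89^1 = 7921 − 89 = 7832.
Since φ is multiplicative, φ(462245797) = 12 · 4422 · 7832 = 415597248.

415597248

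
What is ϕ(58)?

28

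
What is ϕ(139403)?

Factor 139403: 139403 = 11 · 19 · 23 · 29.
φ(11) = 11 − 1 = 10.
φ(19) = 19 − 1 = 18.
φ(23) = 23 − 1 = 22.
φ(29) = 29 − 1 = 28.
Since φ is multiplicative, φ(139403) = 10 · 18 · 22 · 28 = 110880.

110880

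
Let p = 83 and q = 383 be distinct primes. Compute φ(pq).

31324

φ(pq) = (p−1)(q−1) = 82 · 382 = 31324.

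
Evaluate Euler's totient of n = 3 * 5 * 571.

4560

φ(3) = 3 − 1 = 2.
φ(5) = 5 − 1 = 4.
φ(571) = 571 − 1 = 570.
Since φ is multiplicative, φ(8565) = 2 · 4 · 570 = 4560.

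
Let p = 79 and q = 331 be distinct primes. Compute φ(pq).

25740

φ(79) = 79 − 1 = 78.
φ(331) = 331 − 1 = 330.
Since φ is multiplicative, φ(26149) = 78 · 330 = 25740.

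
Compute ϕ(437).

396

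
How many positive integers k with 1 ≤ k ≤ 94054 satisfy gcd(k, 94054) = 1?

First factor: 94054 = 2 · 31 · 37 · 41.
φ(2) = 2 − 1 = 1.
φ(31) = 31 − 1 = 30.
φ(37) = 37 − 1 = 36.
φ(41) = 41 − 1 = 40.
Since φ is multiplicative, φ(94054) = 1 · 30 · 36 · 40 = 43200.

43200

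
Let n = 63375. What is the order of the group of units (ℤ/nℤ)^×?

31200

63375 = 3 · 5**3 · 13**2.
φ(3) = 3 − 1 = 2.
φ(5^3) = 5^3 − 5^2 = 125 − 25 = 100.
φ(13^2) = 13^2 − 13^1 = 169 − 13 = 156.
φ(63375) = 2 × 100 × 156 = 31200.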